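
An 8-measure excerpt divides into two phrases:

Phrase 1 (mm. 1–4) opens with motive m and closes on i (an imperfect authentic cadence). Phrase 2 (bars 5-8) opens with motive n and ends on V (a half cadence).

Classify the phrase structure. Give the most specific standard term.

The second phrase closes with a half cadence, which is not stronger than the first phrase's imperfect authentic cadence; without a weak→strong cadential pair there is no antecedent–consequent relationship, so this is a phrase group rather than a period.

phrase group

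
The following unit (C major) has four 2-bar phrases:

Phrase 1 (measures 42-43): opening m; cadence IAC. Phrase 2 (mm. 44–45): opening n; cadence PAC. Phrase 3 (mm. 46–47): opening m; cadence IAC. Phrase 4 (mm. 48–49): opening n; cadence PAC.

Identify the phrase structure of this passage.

repeated period

The cadence pattern IAC–PAC–IAC–PAC is weak–strong twice, and phrases 3–4 restate phrases 1–2: a period heard twice, not a double period (which would end weakly at phrase 2).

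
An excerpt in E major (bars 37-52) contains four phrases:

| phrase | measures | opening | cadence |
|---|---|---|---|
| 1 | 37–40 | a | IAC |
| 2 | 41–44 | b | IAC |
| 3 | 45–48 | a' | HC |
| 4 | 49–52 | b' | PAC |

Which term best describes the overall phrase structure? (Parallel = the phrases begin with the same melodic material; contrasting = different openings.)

parallel double period

Four phrases in two halves: the first half (measures 37–44) ends with an imperfect authentic cadence, the second (bars 45–52) with a perfect authentic cadence — a large antecedent–consequent pair, i.e. a double period.
Phrase 3 begins with the same material as phrase 1, making it parallel.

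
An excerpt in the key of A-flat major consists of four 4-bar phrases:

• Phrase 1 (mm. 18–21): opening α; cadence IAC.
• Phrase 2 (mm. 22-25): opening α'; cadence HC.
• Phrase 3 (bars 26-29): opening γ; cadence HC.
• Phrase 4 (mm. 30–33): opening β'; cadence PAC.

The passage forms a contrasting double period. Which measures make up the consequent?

In a double period the first pair of phrases (ending half cadence) is the large antecedent and the second pair (ending perfect authentic cadence) is the large consequent; the consequent is measures 26–33.

measures 26–33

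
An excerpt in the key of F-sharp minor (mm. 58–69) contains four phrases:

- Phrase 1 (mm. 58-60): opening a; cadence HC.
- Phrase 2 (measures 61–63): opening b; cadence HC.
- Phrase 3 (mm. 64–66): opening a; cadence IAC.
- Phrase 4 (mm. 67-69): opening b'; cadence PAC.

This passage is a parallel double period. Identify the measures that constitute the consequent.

In a double period the four phrases pair into a large antecedent (phrases 1–2, ending half cadence) and a large consequent (phrases 3–4, ending perfect authentic cadence). The consequent spans mm. 64-69.

measures 64–69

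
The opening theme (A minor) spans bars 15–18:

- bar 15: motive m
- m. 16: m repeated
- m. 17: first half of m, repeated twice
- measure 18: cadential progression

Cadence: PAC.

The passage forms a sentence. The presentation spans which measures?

measures 15–16

The presentation of a sentence is the basic idea (bar 15) plus its repetition (bar 16); the presentation is therefore mm. 15–16.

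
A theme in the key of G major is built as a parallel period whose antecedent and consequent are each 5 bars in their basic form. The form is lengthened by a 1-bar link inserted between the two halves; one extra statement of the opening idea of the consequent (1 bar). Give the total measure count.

12 measures

Basic parallel period: 5 + 5 = 10 bars.
10 (basic form) + 1 (link) + 1 (extra statement) = 12.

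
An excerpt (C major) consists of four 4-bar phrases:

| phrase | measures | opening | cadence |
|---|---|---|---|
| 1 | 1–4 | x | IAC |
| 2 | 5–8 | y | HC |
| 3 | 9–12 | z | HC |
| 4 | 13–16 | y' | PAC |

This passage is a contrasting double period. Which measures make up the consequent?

measures 9–16

In a double period the four phrases pair into a large antecedent (phrases 1–2, ending half cadence) and a large consequent (phrases 3–4, ending perfect authentic cadence). The consequent spans mm. 9–16.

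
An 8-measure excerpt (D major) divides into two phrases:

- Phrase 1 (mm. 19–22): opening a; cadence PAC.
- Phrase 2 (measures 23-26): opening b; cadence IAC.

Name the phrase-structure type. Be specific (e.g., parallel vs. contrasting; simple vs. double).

phrase group

The second phrase closes with an imperfect authentic cadence, which is not stronger than the first phrase's perfect authentic cadence; without a weak→strong cadential pair there is no antecedent–consequent relationship, so this is a phrase group rather than a period.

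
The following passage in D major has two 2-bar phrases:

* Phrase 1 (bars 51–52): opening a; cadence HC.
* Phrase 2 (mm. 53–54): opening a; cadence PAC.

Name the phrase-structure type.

parallel period

Phrase 1 ends with a half cadence (weaker) and phrase 2 with a perfect authentic cadence (stronger): antecedent + consequent = a period.
The two phrases open with the same material (a / a), so the period is parallel.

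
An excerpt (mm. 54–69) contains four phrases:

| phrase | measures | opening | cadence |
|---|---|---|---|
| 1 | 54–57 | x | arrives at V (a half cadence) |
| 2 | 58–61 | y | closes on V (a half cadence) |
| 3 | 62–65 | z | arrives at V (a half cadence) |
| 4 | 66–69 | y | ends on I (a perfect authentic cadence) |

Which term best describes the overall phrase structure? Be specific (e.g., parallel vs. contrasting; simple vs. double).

contrasting double period

Four phrases in two halves: the first half (mm. 54-61) ends with a half cadence, the second (mm. 62-69) with a perfect authentic cadence — a large antecedent–consequent pair, i.e. a double period.
Phrase 3 begins with different material from phrase 1, making it contrasting.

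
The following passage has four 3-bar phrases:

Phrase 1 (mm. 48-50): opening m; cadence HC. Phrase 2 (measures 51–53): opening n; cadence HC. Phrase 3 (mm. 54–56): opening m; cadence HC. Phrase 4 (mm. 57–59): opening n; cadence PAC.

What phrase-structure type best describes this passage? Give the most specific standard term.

Four phrases in two halves: the first half (mm. 48–53) ends with a half cadence, the second (measures 54–59) with a perfect authentic cadence — a large antecedent–consequent pair, i.e. a double period.
Phrase 3 begins with the same material as phrase 1, making it parallel.

parallel double period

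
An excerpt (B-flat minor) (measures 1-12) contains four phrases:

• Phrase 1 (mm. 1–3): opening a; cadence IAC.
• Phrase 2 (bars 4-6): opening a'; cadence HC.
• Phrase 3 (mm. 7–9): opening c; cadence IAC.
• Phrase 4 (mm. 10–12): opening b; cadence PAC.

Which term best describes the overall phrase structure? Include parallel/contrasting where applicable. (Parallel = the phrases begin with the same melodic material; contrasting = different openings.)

contrasting double period

Four phrases in two halves: the first half (mm. 1-6) ends with a half cadence, the second (measures 7–12) with a perfect authentic cadence — a large antecedent–consequent pair, i.e. a double period.
Phrase 3 begins with different material from phrase 1, making it contrasting.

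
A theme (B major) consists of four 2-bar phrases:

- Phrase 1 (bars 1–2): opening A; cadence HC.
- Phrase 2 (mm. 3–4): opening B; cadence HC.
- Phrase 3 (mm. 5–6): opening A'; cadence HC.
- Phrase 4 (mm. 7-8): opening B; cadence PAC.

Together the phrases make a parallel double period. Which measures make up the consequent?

measures 5–8

In a double period the first pair of phrases (ending half cadence) is the large antecedent and the second pair (ending perfect authentic cadence) is the large consequent; the consequent is measures 5–8.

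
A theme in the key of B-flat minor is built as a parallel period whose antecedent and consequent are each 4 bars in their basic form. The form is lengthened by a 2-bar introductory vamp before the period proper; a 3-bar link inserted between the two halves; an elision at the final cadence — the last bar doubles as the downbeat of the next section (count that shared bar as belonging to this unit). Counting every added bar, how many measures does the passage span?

Basic parallel period: 4 + 4 = 8 bars.
8 (basic form) + 2 (introduction) + 3 (link) = 13.
The elision shares a bar with the next section but does not change this unit's count.

13 measures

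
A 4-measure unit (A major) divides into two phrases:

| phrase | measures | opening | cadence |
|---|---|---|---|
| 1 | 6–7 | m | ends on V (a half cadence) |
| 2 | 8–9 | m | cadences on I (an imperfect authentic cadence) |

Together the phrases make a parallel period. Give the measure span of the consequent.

The phrase ending with the weaker cadence (half cadence) is the antecedent; the one ending more conclusively (imperfect authentic cadence) is the consequent. The consequent is measures 8–9.

measures 8–9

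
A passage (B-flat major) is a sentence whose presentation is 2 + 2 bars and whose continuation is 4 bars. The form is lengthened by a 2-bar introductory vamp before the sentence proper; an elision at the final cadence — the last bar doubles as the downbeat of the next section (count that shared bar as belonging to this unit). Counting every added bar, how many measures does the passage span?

Basic sentence: 2 + 2 + 4 = 8 bars.
8 (basic form) + 2 (introduction) = 10.
The elision shares a bar with the next section but does not change this unit's count.

10 measures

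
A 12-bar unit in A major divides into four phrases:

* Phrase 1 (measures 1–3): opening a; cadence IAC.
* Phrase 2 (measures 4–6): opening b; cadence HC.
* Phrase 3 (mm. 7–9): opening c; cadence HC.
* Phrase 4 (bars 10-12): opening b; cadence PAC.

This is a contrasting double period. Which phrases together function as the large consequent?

phrases 3 and 4

In a double period the first pair of phrases (ending half cadence) is the large antecedent and the second pair (ending perfect authentic cadence) is the large consequent; the consequent is phrases 3 and 4.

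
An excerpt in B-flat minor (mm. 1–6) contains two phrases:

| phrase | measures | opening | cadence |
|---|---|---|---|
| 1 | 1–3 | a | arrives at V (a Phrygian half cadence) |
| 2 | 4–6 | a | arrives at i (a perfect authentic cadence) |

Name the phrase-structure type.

parallel period

Phrase 1 ends with a Phrygian half cadence (weaker) and phrase 2 with a perfect authentic cadence (stronger): antecedent + consequent = a period.
The two phrases open with the same material (a / a), so the period is parallel.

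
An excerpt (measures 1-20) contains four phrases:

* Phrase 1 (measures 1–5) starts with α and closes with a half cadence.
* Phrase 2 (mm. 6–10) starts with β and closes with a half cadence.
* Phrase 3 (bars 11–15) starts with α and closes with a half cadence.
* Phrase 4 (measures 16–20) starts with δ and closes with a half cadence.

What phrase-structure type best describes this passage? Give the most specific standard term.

phrase group

Phrase 4 ends with a half cadence, no stronger than phrase 2's half cadence, so the four phrases do not form a double period; nor do phrases 3–4 duplicate 1–2, so it is not a repeated period. With no phrase reaching a conclusive cadence, the passage is a phrase group.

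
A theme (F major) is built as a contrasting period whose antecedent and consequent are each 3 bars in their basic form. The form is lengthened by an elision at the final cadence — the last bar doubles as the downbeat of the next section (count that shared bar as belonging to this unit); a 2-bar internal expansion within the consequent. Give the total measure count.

8 measures

Basic contrasting period: 3 + 3 = 6 bars.
6 (basic form) + 2 (internal expansion) = 8.
The elision shares a bar with the next section but does not change this unit's count.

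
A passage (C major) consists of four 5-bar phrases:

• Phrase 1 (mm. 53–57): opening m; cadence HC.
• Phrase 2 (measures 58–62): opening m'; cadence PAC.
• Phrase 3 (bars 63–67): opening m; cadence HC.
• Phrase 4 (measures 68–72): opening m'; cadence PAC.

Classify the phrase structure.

repeated period

The cadence pattern HC–PAC–HC–PAC is weak–strong twice, and phrases 3–4 restate phrases 1–2: a period heard twice, not a double period (which would end weakly at phrase 2).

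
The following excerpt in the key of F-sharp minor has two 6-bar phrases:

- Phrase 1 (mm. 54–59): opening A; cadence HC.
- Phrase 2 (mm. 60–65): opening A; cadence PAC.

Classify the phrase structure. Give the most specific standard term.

Phrase 1 ends with a half cadence (weaker) and phrase 2 with a perfect authentic cadence (stronger): antecedent + consequent = a period.
The two phrases open with the same material (A / A), so the period is parallel.

parallel period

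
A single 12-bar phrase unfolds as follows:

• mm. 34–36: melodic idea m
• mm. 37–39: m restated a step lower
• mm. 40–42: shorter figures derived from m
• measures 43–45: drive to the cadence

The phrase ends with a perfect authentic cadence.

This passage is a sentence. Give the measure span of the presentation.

The presentation of a sentence is the basic idea (bars 34–36) plus its repetition (mm. 37-39); the presentation is therefore mm. 34–39.

measures 34–39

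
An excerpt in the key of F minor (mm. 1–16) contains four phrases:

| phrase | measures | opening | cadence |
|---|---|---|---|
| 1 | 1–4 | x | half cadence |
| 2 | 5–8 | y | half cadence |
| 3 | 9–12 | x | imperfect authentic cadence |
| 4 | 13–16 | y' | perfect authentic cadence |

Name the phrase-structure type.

parallel double period

Four phrases in two halves: the first half (measures 1-8) ends with a half cadence, the second (mm. 9–16) with a perfect authentic cadence — a large antecedent–consequent pair, i.e. a double period.
Phrase 3 begins with the same material as phrase 1, making it parallel.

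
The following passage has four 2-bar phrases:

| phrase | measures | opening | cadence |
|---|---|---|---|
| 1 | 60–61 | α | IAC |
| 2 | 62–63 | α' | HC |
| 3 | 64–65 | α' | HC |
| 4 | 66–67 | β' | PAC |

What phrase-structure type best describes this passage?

parallel double period

Four phrases in two halves: the first half (mm. 60–63) ends with a half cadence, the second (mm. 64-67) with a perfect authentic cadence — a large antecedent–consequent pair, i.e. a double period.
Phrase 3 begins with the same material as phrase 1, making it parallel.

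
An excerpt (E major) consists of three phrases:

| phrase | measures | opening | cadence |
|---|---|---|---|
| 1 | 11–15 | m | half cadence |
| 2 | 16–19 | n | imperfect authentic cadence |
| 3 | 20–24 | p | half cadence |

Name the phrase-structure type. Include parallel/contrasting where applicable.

The final phrase closes with a half cadence, which is not stronger than the preceding imperfect authentic cadence; the 3 phrases lack an overall antecedent–consequent design and so form a phrase group.

phrase group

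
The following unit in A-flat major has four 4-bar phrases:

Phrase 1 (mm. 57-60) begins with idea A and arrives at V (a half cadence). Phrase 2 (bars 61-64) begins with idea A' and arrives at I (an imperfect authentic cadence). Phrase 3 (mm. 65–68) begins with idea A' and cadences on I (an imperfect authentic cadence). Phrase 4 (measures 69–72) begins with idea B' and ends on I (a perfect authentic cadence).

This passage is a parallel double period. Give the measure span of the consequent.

In a double period the four phrases pair into a large antecedent (phrases 1–2, ending imperfect authentic cadence) and a large consequent (phrases 3–4, ending perfect authentic cadence). The consequent spans bars 65–72.

measures 65–72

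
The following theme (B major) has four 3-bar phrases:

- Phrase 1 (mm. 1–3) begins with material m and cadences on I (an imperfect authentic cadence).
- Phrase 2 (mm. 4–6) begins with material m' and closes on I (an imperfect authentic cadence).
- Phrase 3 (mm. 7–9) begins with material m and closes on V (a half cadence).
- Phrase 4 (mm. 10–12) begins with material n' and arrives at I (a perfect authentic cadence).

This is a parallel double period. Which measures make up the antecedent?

measures 1–6

In a double period the first pair of phrases (ending imperfect authentic cadence) is the large antecedent and the second pair (ending perfect authentic cadence) is the large consequent; the antecedent is measures 1–6.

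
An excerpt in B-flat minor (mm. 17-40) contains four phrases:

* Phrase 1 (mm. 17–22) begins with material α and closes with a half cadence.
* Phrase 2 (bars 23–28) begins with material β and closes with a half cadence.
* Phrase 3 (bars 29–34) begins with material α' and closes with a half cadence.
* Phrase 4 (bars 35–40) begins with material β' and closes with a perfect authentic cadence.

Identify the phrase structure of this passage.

Four phrases in two halves: the first half (measures 17–28) ends with a half cadence, the second (mm. 29-40) with a perfect authentic cadence — a large antecedent–consequent pair, i.e. a double period.
Phrase 3 begins with the same material as phrase 1, making it parallel.

parallel double period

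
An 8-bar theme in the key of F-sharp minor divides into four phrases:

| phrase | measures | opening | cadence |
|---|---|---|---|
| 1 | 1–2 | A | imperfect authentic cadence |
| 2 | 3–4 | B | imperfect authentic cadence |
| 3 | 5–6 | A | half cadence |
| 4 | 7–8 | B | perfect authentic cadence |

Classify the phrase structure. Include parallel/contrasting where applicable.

Four phrases in two halves: the first half (bars 1-4) ends with an imperfect authentic cadence, the second (measures 5–8) with a perfect authentic cadence — a large antecedent–consequent pair, i.e. a double period.
Phrase 3 begins with the same material as phrase 1, making it parallel.

parallel double period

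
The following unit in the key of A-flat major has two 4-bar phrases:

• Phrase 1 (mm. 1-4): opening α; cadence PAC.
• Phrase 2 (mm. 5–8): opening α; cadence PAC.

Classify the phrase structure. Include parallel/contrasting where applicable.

Both phrases have the same opening (α) and the same cadence (perfect authentic cadence): the second is a restatement, not a consequent, so this is a repeated phrase rather than a period.

repeated phrase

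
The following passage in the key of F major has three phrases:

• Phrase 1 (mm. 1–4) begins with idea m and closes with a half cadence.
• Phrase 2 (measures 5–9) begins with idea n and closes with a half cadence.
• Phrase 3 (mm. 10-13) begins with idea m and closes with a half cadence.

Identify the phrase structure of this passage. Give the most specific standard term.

phrase group

The final phrase closes with a half cadence, which is not stronger than the preceding half cadence; the 3 phrases lack an overall antecedent–consequent design and so form a phrase group.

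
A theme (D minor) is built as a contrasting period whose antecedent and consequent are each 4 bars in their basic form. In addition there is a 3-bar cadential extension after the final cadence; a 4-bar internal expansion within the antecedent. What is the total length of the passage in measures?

Basic contrasting period: 4 + 4 = 8 bars.
8 (basic form) + 3 (cadential extension) + 4 (internal expansion) = 15.

15 measures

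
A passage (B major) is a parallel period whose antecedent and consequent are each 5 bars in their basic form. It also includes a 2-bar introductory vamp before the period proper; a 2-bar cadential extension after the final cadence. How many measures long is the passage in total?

Basic parallel period: 5 + 5 = 10 bars.
10 (basic form) + 2 (introduction) + 2 (cadential extension) = 14.

14 measures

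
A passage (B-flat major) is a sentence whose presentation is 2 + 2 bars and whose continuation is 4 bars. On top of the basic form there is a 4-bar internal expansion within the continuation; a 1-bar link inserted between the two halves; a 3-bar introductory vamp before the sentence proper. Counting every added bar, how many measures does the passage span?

16 measures

Basic sentence: 2 + 2 + 4 = 8 bars.
8 (basic form) + 4 (internal expansion) + 1 (link) + 3 (introduction) = 16.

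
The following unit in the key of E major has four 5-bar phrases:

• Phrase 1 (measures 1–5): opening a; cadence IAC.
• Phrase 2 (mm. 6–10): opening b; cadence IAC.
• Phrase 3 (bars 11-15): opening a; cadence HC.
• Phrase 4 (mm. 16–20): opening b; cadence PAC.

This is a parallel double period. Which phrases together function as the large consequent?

In a double period the first pair of phrases (ending imperfect authentic cadence) is the large antecedent and the second pair (ending perfect authentic cadence) is the large consequent; the consequent is phrases 3 and 4.

phrases 3 and 4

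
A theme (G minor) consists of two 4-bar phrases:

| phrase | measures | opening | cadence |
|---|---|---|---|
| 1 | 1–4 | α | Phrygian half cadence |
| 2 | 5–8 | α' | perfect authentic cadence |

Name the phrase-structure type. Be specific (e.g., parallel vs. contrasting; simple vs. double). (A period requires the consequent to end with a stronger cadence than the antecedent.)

Phrase 1 ends with a Phrygian half cadence (weaker) and phrase 2 with a perfect authentic cadence (stronger): antecedent + consequent = a period.
The two phrases open with the same material (α / α'), so the period is parallel.

parallel period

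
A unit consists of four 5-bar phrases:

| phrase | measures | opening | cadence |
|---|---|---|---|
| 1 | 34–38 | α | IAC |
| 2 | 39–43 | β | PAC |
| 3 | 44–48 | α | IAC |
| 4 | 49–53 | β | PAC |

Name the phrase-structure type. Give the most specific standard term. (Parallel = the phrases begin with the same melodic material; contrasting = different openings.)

repeated period

The cadence pattern IAC–PAC–IAC–PAC is weak–strong twice, and phrases 3–4 restate phrases 1–2: a period heard twice, not a double period (which would end weakly at phrase 2).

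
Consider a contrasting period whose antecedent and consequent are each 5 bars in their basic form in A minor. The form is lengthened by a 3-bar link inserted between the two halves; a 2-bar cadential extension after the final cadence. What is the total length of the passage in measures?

15 measures

Basic contrasting period: 5 + 5 = 10 bars.
10 (basic form) + 3 (link) + 2 (cadential extension) = 15.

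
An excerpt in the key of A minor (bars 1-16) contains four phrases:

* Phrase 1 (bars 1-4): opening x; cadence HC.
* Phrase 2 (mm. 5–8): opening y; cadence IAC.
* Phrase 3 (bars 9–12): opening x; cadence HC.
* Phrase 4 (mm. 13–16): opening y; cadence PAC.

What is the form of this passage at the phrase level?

parallel double period

Four phrases in two halves: the first half (mm. 1–8) ends with an imperfect authentic cadence, the second (mm. 9-16) with a perfect authentic cadence — a large antecedent–consequent pair, i.e. a double period.
Phrase 3 begins with the same material as phrase 1, making it parallel.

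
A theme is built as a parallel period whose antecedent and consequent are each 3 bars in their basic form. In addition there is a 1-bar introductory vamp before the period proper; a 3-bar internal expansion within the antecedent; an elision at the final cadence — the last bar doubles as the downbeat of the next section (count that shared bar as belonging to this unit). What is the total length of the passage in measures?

10 measures

Basic parallel period: 3 + 3 = 6 bars.
6 (basic form) + 1 (introduction) + 3 (internal expansion) = 10.
The elision shares a bar with the next section but does not change this unit's count.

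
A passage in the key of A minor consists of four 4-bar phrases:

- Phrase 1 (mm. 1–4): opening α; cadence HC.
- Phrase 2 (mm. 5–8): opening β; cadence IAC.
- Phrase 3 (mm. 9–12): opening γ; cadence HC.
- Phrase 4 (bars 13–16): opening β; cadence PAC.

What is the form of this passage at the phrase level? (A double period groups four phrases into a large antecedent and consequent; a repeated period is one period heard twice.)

contrasting double period

Four phrases in two halves: the first half (bars 1-8) ends with an imperfect authentic cadence, the second (bars 9–16) with a perfect authentic cadence — a large antecedent–consequent pair, i.e. a double period.
Phrase 3 begins with different material from phrase 1, making it contrasting.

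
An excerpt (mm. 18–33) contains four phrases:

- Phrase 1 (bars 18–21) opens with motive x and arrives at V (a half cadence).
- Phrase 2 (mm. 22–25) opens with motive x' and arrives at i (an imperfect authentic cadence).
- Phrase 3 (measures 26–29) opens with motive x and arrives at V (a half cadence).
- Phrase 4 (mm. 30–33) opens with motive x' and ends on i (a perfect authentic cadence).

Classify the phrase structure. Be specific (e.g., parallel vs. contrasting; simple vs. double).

Four phrases in two halves: the first half (measures 18–25) ends with an imperfect authentic cadence, the second (measures 26-33) with a perfect authentic cadence — a large antecedent–consequent pair, i.e. a double period.
Phrase 3 begins with the same material as phrase 1, making it parallel.

parallel double period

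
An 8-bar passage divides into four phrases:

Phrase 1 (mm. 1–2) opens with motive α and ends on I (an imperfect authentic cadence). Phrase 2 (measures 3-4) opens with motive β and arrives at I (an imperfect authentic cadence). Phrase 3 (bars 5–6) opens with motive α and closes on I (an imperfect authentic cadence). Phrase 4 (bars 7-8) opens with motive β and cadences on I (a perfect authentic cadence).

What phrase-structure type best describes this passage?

parallel double period

Four phrases in two halves: the first half (measures 1-4) ends with an imperfect authentic cadence, the second (mm. 5-8) with a perfect authentic cadence — a large antecedent–consequent pair, i.e. a double period.
Phrase 3 begins with the same material as phrase 1, making it parallel.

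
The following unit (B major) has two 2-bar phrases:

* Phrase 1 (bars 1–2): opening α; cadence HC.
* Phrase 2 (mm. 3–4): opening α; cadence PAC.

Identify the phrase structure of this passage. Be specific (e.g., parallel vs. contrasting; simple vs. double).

Phrase 1 ends with a half cadence (weaker) and phrase 2 with a perfect authentic cadence (stronger): antecedent + consequent = a period.
The two phrases open with the same material (α / α), so the period is parallel.

parallel period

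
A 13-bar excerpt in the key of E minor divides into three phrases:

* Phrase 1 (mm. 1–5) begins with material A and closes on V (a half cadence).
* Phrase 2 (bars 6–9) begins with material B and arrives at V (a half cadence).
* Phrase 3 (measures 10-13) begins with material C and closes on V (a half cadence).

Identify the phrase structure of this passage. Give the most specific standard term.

phrase group

The final phrase closes with a half cadence, which is not stronger than the preceding half cadence; the 3 phrases lack an overall antecedent–consequent design and so form a phrase group.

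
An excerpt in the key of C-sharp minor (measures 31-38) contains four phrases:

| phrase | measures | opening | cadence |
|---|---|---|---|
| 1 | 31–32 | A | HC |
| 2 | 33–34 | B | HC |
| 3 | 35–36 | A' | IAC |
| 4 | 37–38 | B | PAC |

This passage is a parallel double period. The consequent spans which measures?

In a double period the four phrases pair into a large antecedent (phrases 1–2, ending half cadence) and a large consequent (phrases 3–4, ending perfect authentic cadence). The consequent spans measures 35–38.

measures 35–38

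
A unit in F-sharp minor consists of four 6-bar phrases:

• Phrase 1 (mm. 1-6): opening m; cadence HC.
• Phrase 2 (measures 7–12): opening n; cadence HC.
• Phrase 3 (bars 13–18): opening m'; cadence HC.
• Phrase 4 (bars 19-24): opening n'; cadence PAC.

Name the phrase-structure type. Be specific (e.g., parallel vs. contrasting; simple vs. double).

parallel double period

Four phrases in two halves: the first half (bars 1–12) ends with a half cadence, the second (mm. 13–24) with a perfect authentic cadence — a large antecedent–consequent pair, i.e. a double period.
Phrase 3 begins with the same material as phrase 1, making it parallel.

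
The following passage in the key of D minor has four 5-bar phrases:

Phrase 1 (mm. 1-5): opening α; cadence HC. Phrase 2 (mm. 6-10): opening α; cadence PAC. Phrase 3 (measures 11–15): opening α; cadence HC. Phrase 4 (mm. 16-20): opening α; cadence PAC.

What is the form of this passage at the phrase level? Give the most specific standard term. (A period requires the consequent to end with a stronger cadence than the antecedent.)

repeated period

The cadence pattern HC–PAC–HC–PAC is weak–strong twice, and phrases 3–4 restate phrases 1–2: a period heard twice, not a double period (which would end weakly at phrase 2).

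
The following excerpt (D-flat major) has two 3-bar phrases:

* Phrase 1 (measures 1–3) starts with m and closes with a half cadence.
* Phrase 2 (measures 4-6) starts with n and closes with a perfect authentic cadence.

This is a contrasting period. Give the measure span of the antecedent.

measures 1–3

The phrase ending with the weaker cadence (half cadence) is the antecedent; the one ending more conclusively (perfect authentic cadence) is the consequent. The antecedent is measures 1–3.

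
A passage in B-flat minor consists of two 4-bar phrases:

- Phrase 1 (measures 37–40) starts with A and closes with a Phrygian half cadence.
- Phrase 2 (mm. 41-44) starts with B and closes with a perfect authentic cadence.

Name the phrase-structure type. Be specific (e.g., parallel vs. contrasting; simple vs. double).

Phrase 1 ends with a Phrygian half cadence (weaker) and phrase 2 with a perfect authentic cadence (stronger): antecedent + consequent = a period.
The two phrases open with different material (A / B), so the period is contrasting.

contrasting period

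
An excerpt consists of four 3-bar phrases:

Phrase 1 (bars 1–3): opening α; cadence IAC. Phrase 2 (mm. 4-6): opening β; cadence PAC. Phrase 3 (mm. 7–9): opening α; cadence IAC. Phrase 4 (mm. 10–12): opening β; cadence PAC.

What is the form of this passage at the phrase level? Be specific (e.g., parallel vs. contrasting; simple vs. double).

repeated period

The cadence pattern IAC–PAC–IAC–PAC is weak–strong twice, and phrases 3–4 restate phrases 1–2: a period heard twice, not a double period (which would end weakly at phrase 2).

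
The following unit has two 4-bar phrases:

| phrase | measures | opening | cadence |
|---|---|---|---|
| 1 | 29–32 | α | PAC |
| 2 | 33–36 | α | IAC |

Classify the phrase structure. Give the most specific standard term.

The second phrase closes with an imperfect authentic cadence, which is not stronger than the first phrase's perfect authentic cadence; without a weak→strong cadential pair there is no antecedent–consequent relationship, so this is a phrase group rather than a period.

phrase group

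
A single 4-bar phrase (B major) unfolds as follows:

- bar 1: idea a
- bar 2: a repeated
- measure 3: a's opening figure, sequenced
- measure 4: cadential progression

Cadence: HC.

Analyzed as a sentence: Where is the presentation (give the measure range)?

measures 1–2

The presentation of a sentence is the basic idea (m. 1) plus its repetition (bar 2); the presentation is therefore mm. 1–2.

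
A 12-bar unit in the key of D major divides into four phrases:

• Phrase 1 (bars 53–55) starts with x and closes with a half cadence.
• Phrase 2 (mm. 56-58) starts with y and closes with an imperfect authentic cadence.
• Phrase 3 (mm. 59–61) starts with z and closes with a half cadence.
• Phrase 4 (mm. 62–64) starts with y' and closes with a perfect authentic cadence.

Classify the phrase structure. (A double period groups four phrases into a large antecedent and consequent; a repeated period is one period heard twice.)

contrasting double period

Four phrases in two halves: the first half (bars 53–58) ends with an imperfect authentic cadence, the second (measures 59–64) with a perfect authentic cadence — a large antecedent–consequent pair, i.e. a double period.
Phrase 3 begins with different material from phrase 1, making it contrasting.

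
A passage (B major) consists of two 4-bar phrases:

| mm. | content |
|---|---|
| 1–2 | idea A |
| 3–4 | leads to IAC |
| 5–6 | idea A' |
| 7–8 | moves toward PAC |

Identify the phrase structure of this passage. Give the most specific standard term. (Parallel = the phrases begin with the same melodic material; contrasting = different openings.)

Phrase 1 ends with an imperfect authentic cadence (weaker) and phrase 2 with a perfect authentic cadence (stronger): antecedent + consequent = a period.
The two phrases open with the same material (A / A'), so the period is parallel.

parallel period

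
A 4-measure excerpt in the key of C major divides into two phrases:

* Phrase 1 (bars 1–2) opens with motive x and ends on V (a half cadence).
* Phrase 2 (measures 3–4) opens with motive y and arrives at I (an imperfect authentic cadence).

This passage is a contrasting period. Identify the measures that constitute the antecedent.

The antecedent is the phrase ending with the weaker cadence (half cadence, phrase 1) and the consequent the one ending more conclusively (imperfect authentic cadence, phrase 2); the antecedent is mm. 1–2.

measures 1–2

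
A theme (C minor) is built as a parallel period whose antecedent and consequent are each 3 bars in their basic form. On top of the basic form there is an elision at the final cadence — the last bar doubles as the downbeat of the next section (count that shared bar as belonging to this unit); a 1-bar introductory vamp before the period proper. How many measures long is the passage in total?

Basic parallel period: 3 + 3 = 6 bars.
6 (basic form) + 1 (introduction) = 7.
The elision shares a bar with the next section but does not change this unit's count.

7 measures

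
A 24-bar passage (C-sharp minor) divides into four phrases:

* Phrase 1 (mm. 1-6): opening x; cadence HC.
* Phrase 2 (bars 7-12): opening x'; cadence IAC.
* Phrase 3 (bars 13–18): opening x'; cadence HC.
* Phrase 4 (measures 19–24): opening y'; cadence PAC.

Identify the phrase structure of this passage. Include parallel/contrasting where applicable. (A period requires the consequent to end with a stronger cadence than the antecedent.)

Four phrases in two halves: the first half (mm. 1–12) ends with an imperfect authentic cadence, the second (measures 13-24) with a perfect authentic cadence — a large antecedent–consequent pair, i.e. a double period.
Phrase 3 begins with the same material as phrase 1, making it parallel.

parallel double period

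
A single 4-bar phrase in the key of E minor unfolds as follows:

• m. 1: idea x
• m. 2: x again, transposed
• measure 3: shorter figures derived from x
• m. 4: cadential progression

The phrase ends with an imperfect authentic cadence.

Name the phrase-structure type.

sentence

Basic idea (m. 1) + its repetition (measure 2) form the presentation; fragmentation and cadence (measures 3-4) form the continuation — the 4-bar whole is a sentence.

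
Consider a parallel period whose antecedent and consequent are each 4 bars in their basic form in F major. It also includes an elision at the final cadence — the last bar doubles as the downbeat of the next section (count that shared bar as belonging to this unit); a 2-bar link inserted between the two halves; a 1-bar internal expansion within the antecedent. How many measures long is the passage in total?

11 measures

Basic parallel period: 4 + 4 = 8 bars.
8 (basic form) + 2 (link) + 1 (internal expansion) = 11.
The elision shares a bar with the next section but does not change this unit's count.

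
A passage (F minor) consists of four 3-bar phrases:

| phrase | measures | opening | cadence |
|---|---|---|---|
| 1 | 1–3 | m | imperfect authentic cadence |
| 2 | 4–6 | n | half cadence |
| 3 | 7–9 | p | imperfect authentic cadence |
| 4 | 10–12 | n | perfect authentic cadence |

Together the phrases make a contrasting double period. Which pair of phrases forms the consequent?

phrases 3 and 4

In a double period the first pair of phrases (ending half cadence) is the large antecedent and the second pair (ending perfect authentic cadence) is the large consequent; the consequent is phrases 3 and 4.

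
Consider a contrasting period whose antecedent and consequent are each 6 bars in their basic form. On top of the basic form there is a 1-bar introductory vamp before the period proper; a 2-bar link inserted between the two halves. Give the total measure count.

15 measures

Basic contrasting period: 6 + 6 = 12 bars.
12 (basic form) + 1 (introduction) + 2 (link) = 15.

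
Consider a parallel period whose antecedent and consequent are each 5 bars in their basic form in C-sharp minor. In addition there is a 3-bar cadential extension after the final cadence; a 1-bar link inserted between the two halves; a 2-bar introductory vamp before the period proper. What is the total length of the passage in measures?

16 measures

Basic parallel period: 5 + 5 = 10 bars.
10 (basic form) + 3 (cadential extension) + 1 (link) + 2 (introduction) = 16.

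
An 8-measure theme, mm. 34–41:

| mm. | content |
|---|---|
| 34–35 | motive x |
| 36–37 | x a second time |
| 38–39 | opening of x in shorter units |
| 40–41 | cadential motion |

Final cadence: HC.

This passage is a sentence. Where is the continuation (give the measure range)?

measures 38–41

After the presentation (bars 34–37), the continuation covers the fragmentation through the cadence: bars 38-41.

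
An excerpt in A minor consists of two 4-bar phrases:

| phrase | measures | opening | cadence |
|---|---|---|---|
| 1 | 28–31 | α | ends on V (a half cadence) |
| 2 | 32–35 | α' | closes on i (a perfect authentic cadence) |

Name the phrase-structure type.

parallel period

Phrase 1 ends with a half cadence (weaker) and phrase 2 with a perfect authentic cadence (stronger): antecedent + consequent = a period.
The two phrases open with the same material (α / α'), so the period is parallel.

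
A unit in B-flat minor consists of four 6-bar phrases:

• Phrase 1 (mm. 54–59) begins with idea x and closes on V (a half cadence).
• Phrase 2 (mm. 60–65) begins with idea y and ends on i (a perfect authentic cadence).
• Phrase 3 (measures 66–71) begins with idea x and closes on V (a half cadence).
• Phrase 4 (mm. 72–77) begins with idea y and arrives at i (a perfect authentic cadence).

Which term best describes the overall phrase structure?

repeated period

The cadence pattern HC–PAC–HC–PAC is weak–strong twice, and phrases 3–4 restate phrases 1–2: a period heard twice, not a double period (which would end weakly at phrase 2).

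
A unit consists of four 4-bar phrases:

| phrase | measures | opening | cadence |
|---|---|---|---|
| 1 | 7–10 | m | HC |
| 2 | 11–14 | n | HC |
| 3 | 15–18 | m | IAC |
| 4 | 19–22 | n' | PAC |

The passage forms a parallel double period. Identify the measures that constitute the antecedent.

measures 7–14

In a double period the four phrases pair into a large antecedent (phrases 1–2, ending half cadence) and a large consequent (phrases 3–4, ending perfect authentic cadence). The antecedent spans measures 7-14.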